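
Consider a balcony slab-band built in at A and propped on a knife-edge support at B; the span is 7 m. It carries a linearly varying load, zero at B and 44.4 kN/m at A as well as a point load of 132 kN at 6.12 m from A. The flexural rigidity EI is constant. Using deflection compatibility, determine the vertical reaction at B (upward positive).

Remove the prop at B; the released (primary) structure is a cantilever built in at A.
Primary-structure tip deflection at B by superposition:
  triangular load, peak 44.4 at the fixed end: w₀L⁴/(30EI) = 3553/EI
  point load 132 at a = 6.12: Pa²(3L − a)/(6EI) = 12261/EI
  δ_0 = 15815/EI
Tip deflection under a unit load at B: L³/(3EI) = 114.3/EI.
Compatibility at B: δ_0 − R_B·δ_{BB} = 0, so R_B = 15815/114.3 = 138.3 kN.

R_B = 138.3 kN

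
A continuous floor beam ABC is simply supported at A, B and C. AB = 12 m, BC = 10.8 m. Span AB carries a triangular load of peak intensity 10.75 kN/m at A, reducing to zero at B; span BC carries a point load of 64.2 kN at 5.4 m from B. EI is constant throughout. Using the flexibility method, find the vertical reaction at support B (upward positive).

Take M_B as the redundant. Released structure: two simple spans AB and BC with a hinge at B.
End slopes at the hinge B, treating each span as simply supported:
  span AB: triangular load, peak 10.75: 7w₀L³/(360EI) = 361.2/EI
  span BC: point load 64.2 at a = 5.4: Pab(L + b)/(6LEI) = 468/EI
  relative rotation θ_0 = (361.2 + 468)/EI = 829.2/EI
A unit hogging moment at B produces rotation L₁/(3EI) + L₂/(3EI) = 7.6/EI.
Slope continuity at B: θ_0 = M_B·7.6/EI, so M_B = 829.2/7.6 = 109.1 kN·m (hogging).
Span AB, ΣM about A with M_B applied at B: R_B^{AB}·12 = 258 + 109.1, so R_B^{AB} = 30.59 kN and R_A = 64.5 − 30.59 = 33.91 kN.
Span BC, ΣM about C: R_B^{BC}·10.8 = 346.7 + 109.1, so R_B^{BC} = 42.2 kN and R_C = 64.2 − 42.2 = 22 kN.
R_B = 30.59 + 42.2 = 72.79 kN.

R_B = 72.79 kN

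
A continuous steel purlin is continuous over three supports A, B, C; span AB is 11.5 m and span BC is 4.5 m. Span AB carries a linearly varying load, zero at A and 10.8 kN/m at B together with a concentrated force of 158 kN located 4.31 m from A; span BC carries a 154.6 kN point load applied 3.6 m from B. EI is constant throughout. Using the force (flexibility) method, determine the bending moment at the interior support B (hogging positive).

Insert a hinge at B; M_B is the redundant, and each span becomes simply supported.
End slopes at the hinge B, treating each span as simply supported:
  span AB: triangular load, peak 10.8: w₀L³/(45EI) = 365/EI
  span AB: point load 158 at a = 4.31: Pab(L + a)/(6LEI) = 1122/EI
  span BC: point load 154.6 at a = 3.6: Pab(L + b)/(6LEI) = 100.2/EI
  relative rotation θ_0 = (1487 + 100.2)/EI = 1587/EI
A unit hogging moment at B produces rotation L₁/(3EI) + L₂/(3EI) = 5.333/EI.
Slope continuity at B: θ_0 = M_B·5.333/EI, so M_B = 1587/5.333 = 297.6 kN·m (hogging).

M_B = 297.6 kN·m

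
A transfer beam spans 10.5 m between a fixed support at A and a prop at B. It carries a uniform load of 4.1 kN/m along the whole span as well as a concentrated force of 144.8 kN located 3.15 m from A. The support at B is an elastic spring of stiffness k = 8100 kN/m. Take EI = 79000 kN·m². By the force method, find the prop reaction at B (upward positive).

R_B = 32.91 kN

Choose R_B as the redundant. The primary structure is the cantilever fixed at A.
Downward deflection at the released point B due to the loads:
  UDL 4.1: wL⁴/(8EI) = 6229/EI
  point load 144.8 at a = 3.15: Pa²(3L − a)/(6EI) = 6789/EI
  δ_0 = 13018/EI
Tip deflection under a unit load at B: L³/(3EI) = 385.9/EI.
With EI = 79000 kN·m²: δ_0 = 0.16479 m and δ_{BB} = 0.004884 m/kN.
Compatibility — the spring shortens by R_B/k under the reaction it provides: δ_0 − R_B·δ_{BB} = R_B/k. With 1/k = 0.000123 m/kN, R_B = δ_0 / (δ_{BB} + 1/k) = 0.16479 / (0.004884 + 0.000123) = 32.91 kN.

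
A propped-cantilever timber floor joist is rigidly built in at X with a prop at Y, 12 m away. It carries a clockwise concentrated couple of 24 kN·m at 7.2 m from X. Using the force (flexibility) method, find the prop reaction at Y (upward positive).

Remove the prop at Y; the released (primary) structure is a cantilever built in at X.
Free-end deflection of the primary structure under the applied loading (downward +):
  clockwise couple 24 at a = 7.2: M₀a(2L − a)/(2EI) = 1452/EI
Tip deflection under a unit load at Y: L³/(3EI) = 576/EI.
The prop prevents deflection at Y: R_Y = δ_0/δ_{YY} = 1452/576 = 2.52 kN.

R_Y = 2.52 kN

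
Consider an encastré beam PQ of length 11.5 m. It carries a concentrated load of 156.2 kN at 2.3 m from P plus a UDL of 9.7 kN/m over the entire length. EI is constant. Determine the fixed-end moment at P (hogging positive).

M_P = 336.8 kN·m

Release both end moments; the primary structure is a simply-supported span PQ with redundants M_P and M_Q.
On the primary (simply-supported) span, the end slopes from the loading are:
  at P: point load 156.2 at a = 2.3: Pab(L + b)/(6LEI) = 991.6/EI
  at Q: point load 156.2 at a = 2.3: Pab(L + a)/(6LEI) = 661/EI
  at P: UDL 9.7: wL³/(24EI) = 614.7/EI
  at Q: UDL 9.7: wL³/(24EI) = 614.7/EI
  θ_P0 = 1606/EI,  θ_Q0 = 1276/EI
Flexibility coefficients: a unit moment at one end gives L/(3EI) there and L/(6EI) at the far end, so f₁₁ = f₂₂ = 3.833/EI and f₁₂ = f₂₁ = 1.917/EI.
Compatibility — zero rotation at each built-in end:
  3.833 M_P + 1.917 M_Q = 1606
  1.917 M_P + 3.833 M_Q = 1276
Solving the pair gives M_P = 336.8 kN·m and M_Q = 164.4 kN·m (hogging).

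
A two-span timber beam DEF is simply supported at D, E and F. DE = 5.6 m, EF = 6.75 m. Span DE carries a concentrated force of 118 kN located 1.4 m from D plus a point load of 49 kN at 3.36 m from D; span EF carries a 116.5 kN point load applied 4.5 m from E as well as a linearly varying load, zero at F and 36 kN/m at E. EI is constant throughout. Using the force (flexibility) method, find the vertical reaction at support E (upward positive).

R_E = 238.3 kN

Release continuity at E by inserting a hinge; the redundant is the internal moment M_E. The primary structure is two simply-supported spans DE and EF.
Discontinuity in slope at E on the released structure — sum the simple-span end rotations:
  span DE: point load 118 at a = 1.4: Pab(L + a)/(6LEI) = 144.6/EI
  span DE: point load 49 at a = 3.36: Pab(L + a)/(6LEI) = 98.34/EI
  span EF: point load 116.5 at a = 4.5: Pab(L + b)/(6LEI) = 262.1/EI
  span EF: triangular load, peak 36: w₀L³/(45EI) = 246/EI
  relative rotation θ_0 = (242.9 + 508.2)/EI = 751.1/EI
A unit hogging moment at E produces rotation L₁/(3EI) + L₂/(3EI) = 4.117/EI.
Compatibility: M_E·(L₁+L₂)/(3EI) = θ_0, giving M_E = 182.4 kN·m (hogging).
Span DE, ΣM about D with M_E applied at E: R_E^{DE}·5.6 = 329.8 + 182.4, so R_E^{DE} = 91.48 kN and R_D = 167 − 91.48 = 75.52 kN.
Span EF, ΣM about F: R_E^{EF}·6.75 = 808.9 + 182.4, so R_E^{EF} = 146.9 kN and R_F = 238 − 146.9 = 91.14 kN.
R_E = 91.48 + 146.9 = 238.3 kN.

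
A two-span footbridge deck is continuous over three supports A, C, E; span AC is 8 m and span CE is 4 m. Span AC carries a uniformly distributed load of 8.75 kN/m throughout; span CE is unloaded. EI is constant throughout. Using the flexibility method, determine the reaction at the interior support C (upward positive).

Take M_C as the redundant. Released structure: two simple spans AC and CE with a hinge at C.
Discontinuity in slope at C on the released structure — sum the simple-span end rotations:
  span AC: UDL 8.75: wL³/(24EI) = 186.7/EI
  relative rotation θ_0 = (186.7 + 0)/EI = 186.7/EI
A unit hogging moment at C produces rotation L₁/(3EI) + L₂/(3EI) = 4/EI.
Compatibility: M_C·(L₁+L₂)/(3EI) = θ_0, giving M_C = 46.67 kN·m (hogging).
Span AC, ΣM about A with M_C applied at C: R_C^{AC}·8 = 280 + 46.67, so R_C^{AC} = 40.83 kN and R_A = 70 − 40.83 = 29.17 kN.
Span CE, ΣM about E: R_C^{CE}·4 = 0 + 46.67, so R_C^{CE} = 11.67 kN and R_E = 0 − 11.67 = -11.67 kN.
R_C = 40.83 + 11.67 = 52.5 kN.

R_C = 52.5 kN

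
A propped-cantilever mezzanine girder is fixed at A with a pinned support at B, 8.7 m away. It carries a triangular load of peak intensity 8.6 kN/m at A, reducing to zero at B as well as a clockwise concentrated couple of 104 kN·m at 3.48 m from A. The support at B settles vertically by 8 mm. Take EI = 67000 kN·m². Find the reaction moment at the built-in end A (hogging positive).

M_A = 68.8 kN·m

Remove the prop at B; the released (primary) structure is a cantilever built in at A.
Primary-structure tip deflection at B by superposition:
  triangular load, peak 8.6 at the fixed end: w₀L⁴/(30EI) = 1642/EI
  clockwise couple 104 at a = 3.48: M₀a(2L − a)/(2EI) = 2519/EI
  δ_0 = 4161/EI
Tip deflection under a unit load at B: L³/(3EI) = 219.5/EI.
With EI = 67000 kN·m²: δ_0 = 0.062109 m and δ_{BB} = 0.003276 m/kN.
Compatibility — the beam at B must follow the support down by 0.008 m: δ_0 − R_B·δ_{BB} = 0.008, so R_B = (0.062109 − 0.008)/0.003276 = 16.52 kN.
Moment equilibrium about A: M_A = Σ(load moments about A) − R_B·L = 212.5 − 16.52×8.7 = 68.8 kN·m.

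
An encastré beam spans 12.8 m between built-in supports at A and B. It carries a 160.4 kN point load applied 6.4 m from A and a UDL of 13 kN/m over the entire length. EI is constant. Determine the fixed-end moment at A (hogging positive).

Take the two fixed-end moments M_A, M_B as redundants; the released structure is the simple span AB.
On the primary (simply-supported) span, the end slopes from the loading are:
  at A: point load 160.4 at a = 6.4: Pab(L + b)/(6LEI) = 1642/EI
  at B: point load 160.4 at a = 6.4: Pab(L + a)/(6LEI) = 1642/EI
  at A: UDL 13: wL³/(24EI) = 1136/EI
  at B: UDL 13: wL³/(24EI) = 1136/EI
  θ_A0 = 2778/EI,  θ_B0 = 2778/EI
Flexibility coefficients: a unit moment at one end gives L/(3EI) there and L/(6EI) at the far end, so f₁₁ = f₂₂ = 4.267/EI and f₁₂ = f₂₁ = 2.133/EI.
Compatibility — zero rotation at each built-in end:
  4.267 M_A + 2.133 M_B = 2778
  2.133 M_A + 4.267 M_B = 2778
Solving the pair gives M_A = 434.1 kN·m and M_B = 434.1 kN·m (hogging).

M_A = 434.1 kN·m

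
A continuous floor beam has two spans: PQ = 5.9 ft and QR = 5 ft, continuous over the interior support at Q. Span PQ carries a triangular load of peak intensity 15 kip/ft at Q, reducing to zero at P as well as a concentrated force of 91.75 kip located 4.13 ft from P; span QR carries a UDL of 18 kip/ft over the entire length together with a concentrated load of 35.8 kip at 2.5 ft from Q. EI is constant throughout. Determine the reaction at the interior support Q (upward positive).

Release continuity at Q by inserting a hinge; the redundant is the internal moment M_Q. The primary structure is two simply-supported spans PQ and QR.
End slopes at the hinge Q, treating each span as simply supported:
  span PQ: triangular load, peak 15: w₀L³/(45EI) = 68.46/EI
  span PQ: point load 91.75 at a = 4.13: Pab(L + a)/(6LEI) = 190/EI
  span QR: UDL 18: wL³/(24EI) = 93.75/EI
  span QR: point load 35.8 at a = 2.5: Pab(L + b)/(6LEI) = 55.94/EI
  relative rotation θ_0 = (258.5 + 149.7)/EI = 408.2/EI
A unit hogging moment at Q produces rotation L₁/(3EI) + L₂/(3EI) = 3.633/EI.
Slope continuity at Q: θ_0 = M_Q·3.633/EI, so M_Q = 408.2/3.633 = 112.3 kip·ft (hogging).
Span PQ, ΣM about P with M_Q applied at Q: R_Q^{PQ}·5.9 = 553 + 112.3, so R_Q^{PQ} = 112.8 kip and R_P = 136 − 112.8 = 23.23 kip.
Span QR, ΣM about R: R_Q^{QR}·5 = 314.5 + 112.3, so R_Q^{QR} = 85.37 kip and R_R = 125.8 − 85.37 = 40.43 kip.
R_Q = 112.8 + 85.37 = 198.1 kip.

R_Q = 198.1 kip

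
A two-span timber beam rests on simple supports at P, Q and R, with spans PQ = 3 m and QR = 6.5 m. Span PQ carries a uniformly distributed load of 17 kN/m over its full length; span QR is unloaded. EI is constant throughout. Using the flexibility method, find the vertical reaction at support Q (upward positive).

Insert a hinge at Q; M_Q is the redundant, and each span becomes simply supported.
Discontinuity in slope at Q on the released structure — sum the simple-span end rotations:
  span PQ: UDL 17: wL³/(24EI) = 19.12/EI
  relative rotation θ_0 = (19.12 + 0)/EI = 19.12/EI
A unit hogging moment at Q produces rotation L₁/(3EI) + L₂/(3EI) = 3.167/EI.
Compatibility: M_Q·(L₁+L₂)/(3EI) = θ_0, giving M_Q = 6.039 kN·m (hogging).
Span PQ, ΣM about P with M_Q applied at Q: R_Q^{PQ}·3 = 76.5 + 6.039, so R_Q^{PQ} = 27.51 kN and R_P = 51 − 27.51 = 23.49 kN.
Span QR, ΣM about R: R_Q^{QR}·6.5 = 0 + 6.039, so R_Q^{QR} = 0.9291 kN and R_R = 0 − 0.9291 = -0.9291 kN.
R_Q = 27.51 + 0.9291 = 28.44 kN.

R_Q = 28.44 kN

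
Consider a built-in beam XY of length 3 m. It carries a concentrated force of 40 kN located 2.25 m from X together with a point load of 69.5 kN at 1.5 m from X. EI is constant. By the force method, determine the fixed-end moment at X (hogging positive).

M_X = 31.69 kN·m

Take the two fixed-end moments M_X, M_Y as redundants; the released structure is the simple span XY.
On the primary (simply-supported) span, the end slopes from the loading are:
  at X: point load 40 at a = 2.25: Pab(L + b)/(6LEI) = 14.06/EI
  at Y: point load 40 at a = 2.25: Pab(L + a)/(6LEI) = 19.69/EI
  at X: point load 69.5 at a = 1.5: Pab(L + b)/(6LEI) = 39.09/EI
  at Y: point load 69.5 at a = 1.5: Pab(L + a)/(6LEI) = 39.09/EI
  θ_X0 = 53.16/EI,  θ_Y0 = 58.78/EI
Flexibility coefficients: a unit moment at one end gives L/(3EI) there and L/(6EI) at the far end, so f₁₁ = f₂₂ = 1/EI and f₁₂ = f₂₁ = 0.5/EI.
Compatibility — zero rotation at each built-in end:
  1 M_X + 0.5 M_Y = 53.16
  0.5 M_X + 1 M_Y = 58.78
Solving the pair gives M_X = 31.69 kN·m and M_Y = 42.94 kN·m (hogging).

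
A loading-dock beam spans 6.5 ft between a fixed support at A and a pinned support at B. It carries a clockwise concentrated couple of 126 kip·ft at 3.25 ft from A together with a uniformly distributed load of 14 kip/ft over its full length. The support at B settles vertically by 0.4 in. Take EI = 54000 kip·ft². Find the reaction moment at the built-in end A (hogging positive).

Release the roller at B. Primary structure: cantilever fixed at A.
Deflection at B on the released cantilever, summing each load's contribution:
  clockwise couple 126 at a = 3.25: M₀a(2L − a)/(2EI) = 1996/EI
  UDL 14: wL⁴/(8EI) = 3124/EI
  δ_0 = 5120/EI
Tip deflection under a unit load at B: L³/(3EI) = 91.54/EI.
With EI = 54000 kip·ft²: δ_0 = 0.094818 ft and δ_{BB} = 0.001695 ft/kip.
Compatibility — the beam at B must follow the support down by 0.03333 ft: δ_0 − R_B·δ_{BB} = 0.03333, so R_B = (0.094818 − 0.03333)/0.001695 = 36.27 kip.
Moment equilibrium about A: M_A = Σ(load moments about A) − R_B·L = 421.8 − 36.27×6.5 = 186 kip·ft.

M_A = 186 kip·ft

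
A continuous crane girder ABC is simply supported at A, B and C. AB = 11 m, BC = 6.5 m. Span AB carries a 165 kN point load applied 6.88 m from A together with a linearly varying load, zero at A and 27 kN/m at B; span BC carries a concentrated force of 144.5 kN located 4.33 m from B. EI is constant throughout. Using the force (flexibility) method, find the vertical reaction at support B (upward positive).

Insert a hinge at B; M_B is the redundant, and each span becomes simply supported.
Rotations at B on the released spans (each span's end-slope, ×1/EI):
  span AB: point load 165 at a = 6.88: Pab(L + a)/(6LEI) = 1267/EI
  span AB: triangular load, peak 27: w₀L³/(45EI) = 798.6/EI
  span BC: point load 144.5 at a = 4.33: Pab(L + b)/(6LEI) = 301.8/EI
  relative rotation θ_0 = (2066 + 301.8)/EI = 2367/EI
A unit hogging moment at B produces rotation L₁/(3EI) + L₂/(3EI) = 5.833/EI.
Slope continuity at B: θ_0 = M_B·5.833/EI, so M_B = 2367/5.833 = 405.9 kN·m (hogging).
Span AB, ΣM about A with M_B applied at B: R_B^{AB}·11 = 2224 + 405.9, so R_B^{AB} = 239.1 kN and R_A = 313.5 − 239.1 = 74.4 kN.
Span BC, ΣM about C: R_B^{BC}·6.5 = 313.6 + 405.9, so R_B^{BC} = 110.7 kN and R_C = 144.5 − 110.7 = 33.82 kN.
R_B = 239.1 + 110.7 = 349.8 kN.

R_B = 349.8 kN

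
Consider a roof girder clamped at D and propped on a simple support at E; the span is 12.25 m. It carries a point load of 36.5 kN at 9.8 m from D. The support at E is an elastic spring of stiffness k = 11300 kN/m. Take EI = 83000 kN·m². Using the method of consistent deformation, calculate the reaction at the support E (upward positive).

R_E = 25.39 kN

Take the reaction at E as the redundant and release it; the primary structure is a cantilever fixed at D.
Deflection at E on the released cantilever, summing each load's contribution:
  point load 36.5 at a = 9.8: Pa²(3L − a)/(6EI) = 15745/EI
Flexibility coefficient — unit upward force at E: δ_{EE} = L³/(3EI) = 612.8/EI.
With EI = 83000 kN·m²: δ_0 = 0.1897 m and δ_{EE} = 0.007383 m/kN.
Compatibility — the spring shortens by R_E/k under the reaction it provides: δ_0 − R_E·δ_{EE} = R_E/k. With 1/k = 0.000088 m/kN, R_E = δ_0 / (δ_{EE} + 1/k) = 0.1897 / (0.007383 + 0.000088) = 25.39 kN.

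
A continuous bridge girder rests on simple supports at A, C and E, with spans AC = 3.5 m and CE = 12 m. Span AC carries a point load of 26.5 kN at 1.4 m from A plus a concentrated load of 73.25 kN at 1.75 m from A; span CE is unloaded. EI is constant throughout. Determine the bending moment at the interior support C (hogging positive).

Insert a hinge at C; M_C is the redundant, and each span becomes simply supported.
Discontinuity in slope at C on the released structure — sum the simple-span end rotations:
  span AC: point load 26.5 at a = 1.4: Pab(L + a)/(6LEI) = 18.18/EI
  span AC: point load 73.25 at a = 1.75: Pab(L + a)/(6LEI) = 56.08/EI
  relative rotation θ_0 = (74.26 + 0)/EI = 74.26/EI
A unit hogging moment at C produces rotation L₁/(3EI) + L₂/(3EI) = 5.167/EI.
Compatibility: M_C·(L₁+L₂)/(3EI) = θ_0, giving M_C = 14.37 kN·m (hogging).

M_C = 14.37 kN·m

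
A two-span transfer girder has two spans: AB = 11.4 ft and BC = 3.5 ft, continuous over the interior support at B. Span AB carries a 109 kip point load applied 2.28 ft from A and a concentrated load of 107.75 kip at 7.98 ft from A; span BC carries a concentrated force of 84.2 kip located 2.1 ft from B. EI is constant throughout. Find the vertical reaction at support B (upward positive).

R_B = 232 kip

Insert a hinge at B; M_B is the redundant, and each span becomes simply supported.
End slopes at the hinge B, treating each span as simply supported:
  span AB: point load 109 at a = 2.28: Pab(L + a)/(6LEI) = 453.3/EI
  span AB: point load 107.75 at a = 7.98: Pab(L + a)/(6LEI) = 833.2/EI
  span BC: point load 84.2 at a = 2.1: Pab(L + b)/(6LEI) = 57.76/EI
  relative rotation θ_0 = (1286 + 57.76)/EI = 1344/EI
A unit hogging moment at B produces rotation L₁/(3EI) + L₂/(3EI) = 4.967/EI.
Slope continuity at B: θ_0 = M_B·4.967/EI, so M_B = 1344/4.967 = 270.7 kip·ft (hogging).
Span AB, ΣM about A with M_B applied at B: R_B^{AB}·11.4 = 1108 + 270.7, so R_B^{AB} = 121 kip and R_A = 216.8 − 121 = 95.78 kip.
Span BC, ΣM about C: R_B^{BC}·3.5 = 117.9 + 270.7, so R_B^{BC} = 111 kip and R_C = 84.2 − 111 = -26.81 kip.
R_B = 121 + 111 = 232 kip.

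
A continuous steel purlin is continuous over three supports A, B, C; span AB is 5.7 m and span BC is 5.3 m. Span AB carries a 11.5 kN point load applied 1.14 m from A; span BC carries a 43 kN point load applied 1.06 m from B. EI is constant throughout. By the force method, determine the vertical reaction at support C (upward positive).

Insert a hinge at B; M_B is the redundant, and each span becomes simply supported.
End slopes at the hinge B, treating each span as simply supported:
  span AB: point load 11.5 at a = 1.14: Pab(L + a)/(6LEI) = 11.96/EI
  span BC: point load 43 at a = 1.06: Pab(L + b)/(6LEI) = 57.98/EI
  relative rotation θ_0 = (11.96 + 57.98)/EI = 69.93/EI
A unit hogging moment at B produces rotation L₁/(3EI) + L₂/(3EI) = 3.667/EI.
Compatibility: M_B·(L₁+L₂)/(3EI) = θ_0, giving M_B = 19.07 kN·m (hogging).
Span BC, ΣM about C: R_B^{BC}·5.3 = 182.3 + 19.07, so R_B^{BC} = 38 kN and R_C = 43 − 38 = 5.001 kN.

R_C = 5.001 kN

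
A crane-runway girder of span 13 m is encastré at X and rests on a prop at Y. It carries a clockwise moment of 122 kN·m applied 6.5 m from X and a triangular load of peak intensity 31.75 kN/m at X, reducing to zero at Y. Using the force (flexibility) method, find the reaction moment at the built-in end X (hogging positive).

M_X = 342.5 kN·m

Remove the prop at Y; the released (primary) structure is a cantilever built in at X.
Free-end deflection of the primary structure under the applied loading (downward +):
  clockwise couple 122 at a = 6.5: M₀a(2L − a)/(2EI) = 7732/EI
  triangular load, peak 31.75 at the fixed end: w₀L⁴/(30EI) = 30227/EI
  δ_0 = 37959/EI
Flexibility coefficient — unit upward force at Y: δ_{YY} = L³/(3EI) = 732.3/EI.
The prop prevents deflection at Y: R_Y = δ_0/δ_{YY} = 37959/732.3 = 51.83 kN.
Moment equilibrium about X: M_X = Σ(load moments about X) − R_Y·L = 1016 − 51.83×13 = 342.5 kN·m.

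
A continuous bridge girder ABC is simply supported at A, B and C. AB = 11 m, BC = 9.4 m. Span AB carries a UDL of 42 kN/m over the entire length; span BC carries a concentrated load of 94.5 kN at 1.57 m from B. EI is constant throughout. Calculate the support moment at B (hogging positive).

Take M_B as the redundant. Released structure: two simple spans AB and BC with a hinge at B.
Discontinuity in slope at B on the released structure — sum the simple-span end rotations:
  span AB: UDL 42: wL³/(24EI) = 2329/EI
  span BC: point load 94.5 at a = 1.57: Pab(L + b)/(6LEI) = 354.9/EI
  relative rotation θ_0 = (2329 + 354.9)/EI = 2684/EI
A unit hogging moment at B produces rotation L₁/(3EI) + L₂/(3EI) = 6.8/EI.
Compatibility: M_B·(L₁+L₂)/(3EI) = θ_0, giving M_B = 394.7 kN·m (hogging).

M_B = 394.7 kN·m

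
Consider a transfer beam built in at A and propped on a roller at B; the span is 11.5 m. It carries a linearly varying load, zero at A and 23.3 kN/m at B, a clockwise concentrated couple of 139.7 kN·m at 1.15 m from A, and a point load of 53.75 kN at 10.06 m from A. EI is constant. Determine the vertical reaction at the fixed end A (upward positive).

Choose R_B as the redundant. The primary structure is the cantilever fixed at A.
Downward deflection at the released point B due to the loads:
  triangular load, peak 23.3 at the free end: 11w₀L⁴/(120EI) = 37356/EI
  clockwise couple 139.7 at a = 1.15: M₀a(2L − a)/(2EI) = 1755/EI
  point load 53.75 at a = 10.06: Pa²(3L − a)/(6EI) = 22158/EI
  δ_0 = 61269/EI
Flexibility coefficient — unit upward force at B: δ_{BB} = L³/(3EI) = 507/EI.
Compatibility at B: δ_0 − R_B·δ_{BB} = 0, so R_B = 61269/507 = 120.9 kN.
Vertical equilibrium: R_A = ΣP − R_B = 187.7 − 120.9 = 66.87 kN.

R_A = 66.87 kN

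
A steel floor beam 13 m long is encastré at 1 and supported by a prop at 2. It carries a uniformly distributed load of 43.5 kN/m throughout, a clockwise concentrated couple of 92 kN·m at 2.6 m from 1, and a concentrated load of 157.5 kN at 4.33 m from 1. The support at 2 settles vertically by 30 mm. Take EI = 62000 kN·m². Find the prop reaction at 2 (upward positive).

R_2 = 236.6 kN

Release the roller at 2. Primary structure: cantilever fixed at 1.
Primary-structure tip deflection at 2 by superposition:
  UDL 43.5: wL⁴/(8EI) = 155300/EI
  clockwise couple 92 at a = 2.6: M₀a(2L − a)/(2EI) = 2799/EI
  point load 157.5 at a = 4.33: Pa²(3L − a)/(6EI) = 17063/EI
  δ_0 = 175162/EI
Flexibility coefficient — unit upward force at 2: δ_{22} = L³/(3EI) = 732.3/EI.
With EI = 62000 kN·m²: δ_0 = 2.8252 m and δ_{22} = 0.011812 m/kN.
Compatibility — the beam at 2 must follow the support down by 0.03 m: δ_0 − R_2·δ_{22} = 0.03, so R_2 = (2.8252 − 0.03)/0.011812 = 236.6 kN.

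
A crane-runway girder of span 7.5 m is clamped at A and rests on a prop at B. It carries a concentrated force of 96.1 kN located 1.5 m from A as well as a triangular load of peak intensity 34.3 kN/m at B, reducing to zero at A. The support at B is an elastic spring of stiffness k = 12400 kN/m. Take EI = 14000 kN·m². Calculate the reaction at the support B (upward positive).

R_B = 75.52 kN

Take the reaction at B as the redundant and release it; the primary structure is a cantilever fixed at A.
Free-end deflection of the primary structure under the applied loading (downward +):
  point load 96.1 at a = 1.5: Pa²(3L − a)/(6EI) = 756.8/EI
  triangular load, peak 34.3 at the free end: 11w₀L⁴/(120EI) = 9948/EI
  δ_0 = 10705/EI
Tip deflection under a unit load at B: L³/(3EI) = 140.6/EI.
With EI = 14000 kN·m²: δ_0 = 0.76465 m and δ_{BB} = 0.010045 m/kN.
Compatibility — the spring shortens by R_B/k under the reaction it provides: δ_0 − R_B·δ_{BB} = R_B/k. With 1/k = 0.000081 m/kN, R_B = δ_0 / (δ_{BB} + 1/k) = 0.76465 / (0.010045 + 0.000081) = 75.52 kN.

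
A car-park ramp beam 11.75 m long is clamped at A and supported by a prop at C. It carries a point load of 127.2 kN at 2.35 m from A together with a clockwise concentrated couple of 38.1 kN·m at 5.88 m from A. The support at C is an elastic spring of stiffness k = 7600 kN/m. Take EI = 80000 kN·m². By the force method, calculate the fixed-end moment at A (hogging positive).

M_A = 212.9 kN·m

Choose R_C as the redundant. The primary structure is the cantilever fixed at A.
Free-end deflection of the primary structure under the applied loading (downward +):
  point load 127.2 at a = 2.35: Pa²(3L − a)/(6EI) = 3852/EI
  clockwise couple 38.1 at a = 5.88: M₀a(2L − a)/(2EI) = 1974/EI
  δ_0 = 5826/EI
Tip deflection under a unit load at C: L³/(3EI) = 540.7/EI.
With EI = 80000 kN·m²: δ_0 = 0.072819 m and δ_{CC} = 0.006759 m/kN.
Compatibility — the spring shortens by R_C/k under the reaction it provides: δ_0 − R_C·δ_{CC} = R_C/k. With 1/k = 0.000132 m/kN, R_C = δ_0 / (δ_{CC} + 1/k) = 0.072819 / (0.006759 + 0.000132) = 10.57 kN.
Moment equilibrium about A: M_A = Σ(load moments about A) − R_C·L = 337 − 10.57×11.75 = 212.9 kN·m.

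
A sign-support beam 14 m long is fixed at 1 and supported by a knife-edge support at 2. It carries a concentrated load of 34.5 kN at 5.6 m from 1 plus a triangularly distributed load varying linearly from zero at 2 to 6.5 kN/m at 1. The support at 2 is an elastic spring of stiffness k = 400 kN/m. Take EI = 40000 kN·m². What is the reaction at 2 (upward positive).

R_2 = 14.67 kN

Take the reaction at 2 as the redundant and release it; the primary structure is a cantilever fixed at 1.
Primary-structure tip deflection at 2 by superposition:
  point load 34.5 at a = 5.6: Pa²(3L − a)/(6EI) = 6564/EI
  triangular load, peak 6.5 at the fixed end: w₀L⁴/(30EI) = 8323/EI
  δ_0 = 14887/EI
Flexibility coefficient — unit upward force at 2: δ_{22} = L³/(3EI) = 914.7/EI.
With EI = 40000 kN·m²: δ_0 = 0.37218 m and δ_{22} = 0.022867 m/kN.
Compatibility — the spring shortens by R_2/k under the reaction it provides: δ_0 − R_2·δ_{22} = R_2/k. With 1/k = 0.0025 m/kN, R_2 = δ_0 / (δ_{22} + 1/k) = 0.37218 / (0.022867 + 0.0025) = 14.67 kN.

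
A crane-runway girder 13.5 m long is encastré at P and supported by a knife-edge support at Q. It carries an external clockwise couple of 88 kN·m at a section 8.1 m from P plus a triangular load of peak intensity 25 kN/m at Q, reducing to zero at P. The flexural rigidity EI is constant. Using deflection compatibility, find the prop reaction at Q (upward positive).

Release the roller at Q. Primary structure: cantilever fixed at P.
Deflection at Q on the released cantilever, summing each load's contribution:
  clockwise couple 88 at a = 8.1: M₀a(2L − a)/(2EI) = 6736/EI
  triangular load, peak 25 at the free end: 11w₀L⁴/(120EI) = 76118/EI
  δ_0 = 82854/EI
Flexibility coefficient — unit upward force at Q: δ_{QQ} = L³/(3EI) = 820.1/EI.
The prop prevents deflection at Q: R_Q = δ_0/δ_{QQ} = 82854/820.1 = 101 kN.

R_Q = 101 kN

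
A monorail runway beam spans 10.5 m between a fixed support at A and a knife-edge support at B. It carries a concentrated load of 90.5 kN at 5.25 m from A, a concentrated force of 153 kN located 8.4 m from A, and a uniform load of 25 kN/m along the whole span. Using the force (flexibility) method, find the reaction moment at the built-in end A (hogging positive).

M_A = 676.9 kN·m

Choose R_B as the redundant. The primary structure is the cantilever fixed at A.
Free-end deflection of the primary structure under the applied loading (downward +):
  point load 90.5 at a = 5.25: Pa²(3L − a)/(6EI) = 10913/EI
  point load 153 at a = 8.4: Pa²(3L − a)/(6EI) = 41563/EI
  UDL 25: wL⁴/(8EI) = 37985/EI
  δ_0 = 90461/EI
Tip deflection under a unit load at B: L³/(3EI) = 385.9/EI.
The prop prevents deflection at B: R_B = δ_0/δ_{BB} = 90461/385.9 = 234.4 kN.
Moment equilibrium about A: M_A = Σ(load moments about A) − R_B·L = 3138 − 234.4×10.5 = 676.9 kN·m.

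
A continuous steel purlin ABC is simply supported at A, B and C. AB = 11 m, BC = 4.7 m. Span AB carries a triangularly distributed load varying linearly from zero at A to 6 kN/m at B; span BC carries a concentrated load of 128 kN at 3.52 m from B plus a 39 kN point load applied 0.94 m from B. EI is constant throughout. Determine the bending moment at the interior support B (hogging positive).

M_B = 63 kN·m

Insert a hinge at B; M_B is the redundant, and each span becomes simply supported.
Rotations at B on the released spans (each span's end-slope, ×1/EI):
  span AB: triangular load, peak 6: w₀L³/(45EI) = 177.5/EI
  span BC: point load 128 at a = 3.52: Pab(L + b)/(6LEI) = 110.9/EI
  span BC: point load 39 at a = 0.94: Pab(L + b)/(6LEI) = 41.35/EI
  relative rotation θ_0 = (177.5 + 152.2)/EI = 329.7/EI
A unit hogging moment at B produces rotation L₁/(3EI) + L₂/(3EI) = 5.233/EI.
Slope continuity at B: θ_0 = M_B·5.233/EI, so M_B = 329.7/5.233 = 63 kN·m (hogging).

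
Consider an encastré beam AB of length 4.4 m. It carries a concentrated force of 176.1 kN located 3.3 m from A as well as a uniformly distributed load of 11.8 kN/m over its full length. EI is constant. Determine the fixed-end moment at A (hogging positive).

M_A = 55.36 kN·m

Take the two fixed-end moments M_A, M_B as redundants; the released structure is the simple span AB.
Simple-span end rotations at A and B under the given loads:
  at A: point load 176.1 at a = 3.3: Pab(L + b)/(6LEI) = 133.2/EI
  at B: point load 176.1 at a = 3.3: Pab(L + a)/(6LEI) = 186.4/EI
  at A: UDL 11.8: wL³/(24EI) = 41.88/EI
  at B: UDL 11.8: wL³/(24EI) = 41.88/EI
  θ_A0 = 175.1/EI,  θ_B0 = 228.3/EI
Flexibility coefficients: a unit moment at one end gives L/(3EI) there and L/(6EI) at the far end, so f₁₁ = f₂₂ = 1.467/EI and f₁₂ = f₂₁ = 0.7333/EI.
Compatibility — zero rotation at each built-in end:
  1.467 M_A + 0.7333 M_B = 175.1
  0.7333 M_A + 1.467 M_B = 228.3
Solving the pair gives M_A = 55.36 kN·m and M_B = 128 kN·m (hogging).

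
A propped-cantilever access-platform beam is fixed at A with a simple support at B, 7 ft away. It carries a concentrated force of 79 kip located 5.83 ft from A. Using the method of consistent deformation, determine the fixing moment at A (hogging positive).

Take the reaction at B as the redundant and release it; the primary structure is a cantilever fixed at A.
Free-end deflection of the primary structure under the applied loading (downward +):
  point load 79 at a = 5.83: Pa²(3L − a)/(6EI) = 6789/EI
Tip deflection under a unit load at B: L³/(3EI) = 114.3/EI.
Compatibility at B: δ_0 − R_B·δ_{BB} = 0, so R_B = 6789/114.3 = 59.38 kip.
Moment equilibrium about A: M_A = Σ(load moments about A) − R_B·L = 460.6 − 59.38×7 = 44.92 kip·ft.

M_A = 44.92 kip·ft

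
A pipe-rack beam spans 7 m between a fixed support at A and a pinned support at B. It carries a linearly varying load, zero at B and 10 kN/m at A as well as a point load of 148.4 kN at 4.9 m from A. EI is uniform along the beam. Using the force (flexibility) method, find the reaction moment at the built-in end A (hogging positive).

M_A = 174.5 kN·m

Remove the prop at B; the released (primary) structure is a cantilever built in at A.
Downward deflection at the released point B due to the loads:
  triangular load, peak 10 at the fixed end: w₀L⁴/(30EI) = 800.3/EI
  point load 148.4 at a = 4.9: Pa²(3L − a)/(6EI) = 9561/EI
  δ_0 = 10361/EI
Flexibility coefficient — unit upward force at B: δ_{BB} = L³/(3EI) = 114.3/EI.
Compatibility at B: δ_0 − R_B·δ_{BB} = 0, so R_B = 10361/114.3 = 90.62 kN.
Moment equilibrium about A: M_A = Σ(load moments about A) − R_B·L = 808.8 − 90.62×7 = 174.5 kN·m.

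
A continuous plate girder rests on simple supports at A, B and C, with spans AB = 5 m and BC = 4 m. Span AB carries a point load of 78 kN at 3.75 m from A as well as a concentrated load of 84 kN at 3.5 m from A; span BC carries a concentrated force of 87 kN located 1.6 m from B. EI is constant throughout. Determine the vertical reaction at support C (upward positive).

Insert a hinge at B; M_B is the redundant, and each span becomes simply supported.
Discontinuity in slope at B on the released structure — sum the simple-span end rotations:
  span AB: point load 78 at a = 3.75: Pab(L + a)/(6LEI) = 106.6/EI
  span AB: point load 84 at a = 3.5: Pab(L + a)/(6LEI) = 125/EI
  span BC: point load 87 at a = 1.6: Pab(L + b)/(6LEI) = 89.09/EI
  relative rotation θ_0 = (231.6 + 89.09)/EI = 320.7/EI
A unit hogging moment at B produces rotation L₁/(3EI) + L₂/(3EI) = 3/EI.
Compatibility: M_B·(L₁+L₂)/(3EI) = θ_0, giving M_B = 106.9 kN·m (hogging).
Span BC, ΣM about C: R_B^{BC}·4 = 208.8 + 106.9, so R_B^{BC} = 78.92 kN and R_C = 87 − 78.92 = 8.077 kN.

R_C = 8.077 kN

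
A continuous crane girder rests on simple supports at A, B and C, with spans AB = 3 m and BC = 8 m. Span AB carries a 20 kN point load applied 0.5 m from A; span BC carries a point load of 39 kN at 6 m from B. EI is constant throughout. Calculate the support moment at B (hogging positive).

M_B = 27.92 kN·m

Release continuity at B by inserting a hinge; the redundant is the internal moment M_B. The primary structure is two simply-supported spans AB and BC.
End slopes at the hinge B, treating each span as simply supported:
  span AB: point load 20 at a = 0.5: Pab(L + a)/(6LEI) = 4.861/EI
  span BC: point load 39 at a = 6: Pab(L + b)/(6LEI) = 97.5/EI
  relative rotation θ_0 = (4.861 + 97.5)/EI = 102.4/EI
A unit hogging moment at B produces rotation L₁/(3EI) + L₂/(3EI) = 3.667/EI.
Slope continuity at B: θ_0 = M_B·3.667/EI, so M_B = 102.4/3.667 = 27.92 kN·m (hogging).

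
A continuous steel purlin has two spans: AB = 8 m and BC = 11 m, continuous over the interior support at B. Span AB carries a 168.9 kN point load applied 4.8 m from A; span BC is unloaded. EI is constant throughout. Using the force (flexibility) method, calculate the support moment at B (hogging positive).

M_B = 109.2 kN·m

Release continuity at B by inserting a hinge; the redundant is the internal moment M_B. The primary structure is two simply-supported spans AB and BC.
Discontinuity in slope at B on the released structure — sum the simple-span end rotations:
  span AB: point load 168.9 at a = 4.8: Pab(L + a)/(6LEI) = 691.8/EI
  relative rotation θ_0 = (691.8 + 0)/EI = 691.8/EI
A unit hogging moment at B produces rotation L₁/(3EI) + L₂/(3EI) = 6.333/EI.
Compatibility: M_B·(L₁+L₂)/(3EI) = θ_0, giving M_B = 109.2 kN·m (hogging).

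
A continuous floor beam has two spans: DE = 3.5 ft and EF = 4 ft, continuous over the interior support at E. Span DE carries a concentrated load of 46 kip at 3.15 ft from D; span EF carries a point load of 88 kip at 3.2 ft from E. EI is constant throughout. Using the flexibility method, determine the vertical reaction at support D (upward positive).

Take M_E as the redundant. Released structure: two simple spans DE and EF with a hinge at E.
Rotations at E on the released spans (each span's end-slope, ×1/EI):
  span DE: point load 46 at a = 3.15: Pab(L + a)/(6LEI) = 16.06/EI
  span EF: point load 88 at a = 3.2: Pab(L + b)/(6LEI) = 45.06/EI
  relative rotation θ_0 = (16.06 + 45.06)/EI = 61.12/EI
A unit hogging moment at E produces rotation L₁/(3EI) + L₂/(3EI) = 2.5/EI.
Compatibility: M_E·(L₁+L₂)/(3EI) = θ_0, giving M_E = 24.45 kip·ft (hogging).
Span DE, ΣM about D with M_E applied at E: R_E^{DE}·3.5 = 144.9 + 24.45, so R_E^{DE} = 48.38 kip and R_D = 46 − 48.38 = -2.385 kip.

R_D = -2.385 kip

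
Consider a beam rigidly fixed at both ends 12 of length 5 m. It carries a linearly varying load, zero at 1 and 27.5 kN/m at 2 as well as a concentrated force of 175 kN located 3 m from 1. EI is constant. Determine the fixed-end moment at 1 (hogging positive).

Take the two fixed-end moments M_1, M_2 as redundants; the released structure is the simple span 12.
End rotations of the released simple span under the applied load (×1/EI):
  at 1: triangular load, peak 27.5: 7w₀L³/(360EI) = 66.84/EI
  at 2: triangular load, peak 27.5: w₀L³/(45EI) = 76.39/EI
  at 1: point load 175 at a = 3: Pab(L + b)/(6LEI) = 245/EI
  at 2: point load 175 at a = 3: Pab(L + a)/(6LEI) = 280/EI
  θ_10 = 311.8/EI,  θ_20 = 356.4/EI
Flexibility coefficients: a unit moment at one end gives L/(3EI) there and L/(6EI) at the far end, so f₁₁ = f₂₂ = 1.667/EI and f₁₂ = f₂₁ = 0.8333/EI.
Compatibility — zero rotation at each built-in end:
  1.667 M_1 + 0.8333 M_2 = 311.8
  0.8333 M_1 + 1.667 M_2 = 356.4
Solving the pair gives M_1 = 106.9 kN·m and M_2 = 160.4 kN·m (hogging).

M_1 = 106.9 kN·m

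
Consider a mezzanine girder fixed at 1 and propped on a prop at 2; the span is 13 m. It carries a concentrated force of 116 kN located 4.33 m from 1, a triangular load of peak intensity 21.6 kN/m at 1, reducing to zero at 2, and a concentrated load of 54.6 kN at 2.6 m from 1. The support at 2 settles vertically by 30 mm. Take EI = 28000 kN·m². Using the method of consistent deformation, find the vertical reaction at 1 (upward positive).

Choose R_2 as the redundant. The primary structure is the cantilever fixed at 1.
Downward deflection at the released point 2 due to the loads:
  point load 116 at a = 4.33: Pa²(3L − a)/(6EI) = 12567/EI
  triangular load, peak 21.6 at the fixed end: w₀L⁴/(30EI) = 20564/EI
  point load 54.6 at a = 2.6: Pa²(3L − a)/(6EI) = 2239/EI
  δ_0 = 35370/EI
Tip deflection under a unit load at 2: L³/(3EI) = 732.3/EI.
With EI = 28000 kN·m²: δ_0 = 1.2632 m and δ_{22} = 0.026155 m/kN.
Compatibility — the beam at 2 must follow the support down by 0.03 m: δ_0 − R_2·δ_{22} = 0.03, so R_2 = (1.2632 − 0.03)/0.026155 = 47.15 kN.
Vertical equilibrium: R_1 = ΣP − R_2 = 311 − 47.15 = 263.8 kN.

R_1 = 263.8 kN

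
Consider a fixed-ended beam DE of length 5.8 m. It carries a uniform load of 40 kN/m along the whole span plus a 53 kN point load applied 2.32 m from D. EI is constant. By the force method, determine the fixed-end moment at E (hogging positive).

M_E = 141.6 kN·m

Take the two fixed-end moments M_D, M_E as redundants; the released structure is the simple span DE.
On the primary (simply-supported) span, the end slopes from the loading are:
  at D: UDL 40: wL³/(24EI) = 325.2/EI
  at E: UDL 40: wL³/(24EI) = 325.2/EI
  at D: point load 53 at a = 2.32: Pab(L + b)/(6LEI) = 114.1/EI
  at E: point load 53 at a = 2.32: Pab(L + a)/(6LEI) = 99.84/EI
  θ_D0 = 439.3/EI,  θ_E0 = 425/EI
Flexibility coefficients: a unit moment at one end gives L/(3EI) there and L/(6EI) at the far end, so f₁₁ = f₂₂ = 1.933/EI and f₁₂ = f₂₁ = 0.9667/EI.
Compatibility — zero rotation at each built-in end:
  1.933 M_D + 0.9667 M_E = 439.3
  0.9667 M_D + 1.933 M_E = 425
Solving the pair gives M_D = 156.4 kN·m and M_E = 141.6 kN·m (hogging).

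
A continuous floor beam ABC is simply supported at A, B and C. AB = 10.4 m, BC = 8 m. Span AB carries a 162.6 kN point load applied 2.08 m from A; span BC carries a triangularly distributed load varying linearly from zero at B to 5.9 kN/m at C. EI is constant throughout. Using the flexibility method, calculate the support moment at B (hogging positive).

M_B = 101.3 kN·m

Insert a hinge at B; M_B is the redundant, and each span becomes simply supported.
Discontinuity in slope at B on the released structure — sum the simple-span end rotations:
  span AB: point load 162.6 at a = 2.08: Pab(L + a)/(6LEI) = 562.8/EI
  span BC: triangular load, peak 5.9: 7w₀L³/(360EI) = 58.74/EI
  relative rotation θ_0 = (562.8 + 58.74)/EI = 621.5/EI
A unit hogging moment at B produces rotation L₁/(3EI) + L₂/(3EI) = 6.133/EI.
Slope continuity at B: θ_0 = M_B·6.133/EI, so M_B = 621.5/6.133 = 101.3 kN·m (hogging).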